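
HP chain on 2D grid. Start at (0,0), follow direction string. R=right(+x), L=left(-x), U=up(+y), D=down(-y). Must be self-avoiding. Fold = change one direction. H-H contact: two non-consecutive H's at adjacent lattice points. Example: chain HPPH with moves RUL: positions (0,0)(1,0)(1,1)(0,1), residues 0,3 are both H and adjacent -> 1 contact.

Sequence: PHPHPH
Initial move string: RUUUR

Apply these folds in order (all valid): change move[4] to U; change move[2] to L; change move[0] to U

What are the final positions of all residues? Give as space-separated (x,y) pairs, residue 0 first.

Answer: (0,0) (0,1) (0,2) (-1,2) (-1,3) (-1,4)

Derivation:
Initial moves: RUUUR
Fold: move[4]->U => RUUUU (positions: [(0, 0), (1, 0), (1, 1), (1, 2), (1, 3), (1, 4)])
Fold: move[2]->L => RULUU (positions: [(0, 0), (1, 0), (1, 1), (0, 1), (0, 2), (0, 3)])
Fold: move[0]->U => UULUU (positions: [(0, 0), (0, 1), (0, 2), (-1, 2), (-1, 3), (-1, 4)])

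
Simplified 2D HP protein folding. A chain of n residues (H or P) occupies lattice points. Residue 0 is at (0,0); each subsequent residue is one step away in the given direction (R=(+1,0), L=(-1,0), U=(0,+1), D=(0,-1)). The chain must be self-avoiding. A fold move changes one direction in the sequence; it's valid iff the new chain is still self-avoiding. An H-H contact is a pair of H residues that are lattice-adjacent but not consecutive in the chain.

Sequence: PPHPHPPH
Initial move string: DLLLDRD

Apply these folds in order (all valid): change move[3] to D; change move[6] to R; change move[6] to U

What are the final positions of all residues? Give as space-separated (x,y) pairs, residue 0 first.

Answer: (0,0) (0,-1) (-1,-1) (-2,-1) (-2,-2) (-2,-3) (-1,-3) (-1,-2)

Derivation:
Initial moves: DLLLDRD
Fold: move[3]->D => DLLDDRD (positions: [(0, 0), (0, -1), (-1, -1), (-2, -1), (-2, -2), (-2, -3), (-1, -3), (-1, -4)])
Fold: move[6]->R => DLLDDRR (positions: [(0, 0), (0, -1), (-1, -1), (-2, -1), (-2, -2), (-2, -3), (-1, -3), (0, -3)])
Fold: move[6]->U => DLLDDRU (positions: [(0, 0), (0, -1), (-1, -1), (-2, -1), (-2, -2), (-2, -3), (-1, -3), (-1, -2)])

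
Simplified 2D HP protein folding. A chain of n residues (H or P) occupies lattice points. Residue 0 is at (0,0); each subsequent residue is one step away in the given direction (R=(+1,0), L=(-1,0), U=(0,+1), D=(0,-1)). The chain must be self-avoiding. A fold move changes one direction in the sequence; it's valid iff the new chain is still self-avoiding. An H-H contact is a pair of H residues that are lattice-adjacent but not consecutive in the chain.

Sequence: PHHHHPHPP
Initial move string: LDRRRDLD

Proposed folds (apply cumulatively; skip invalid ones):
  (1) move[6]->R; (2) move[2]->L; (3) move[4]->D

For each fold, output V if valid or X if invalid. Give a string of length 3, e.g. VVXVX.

Answer: VXV

Derivation:
Initial: LDRRRDLD -> [(0, 0), (-1, 0), (-1, -1), (0, -1), (1, -1), (2, -1), (2, -2), (1, -2), (1, -3)]
Fold 1: move[6]->R => LDRRRDRD VALID
Fold 2: move[2]->L => LDLRRDRD INVALID (collision), skipped
Fold 3: move[4]->D => LDRRDDRD VALID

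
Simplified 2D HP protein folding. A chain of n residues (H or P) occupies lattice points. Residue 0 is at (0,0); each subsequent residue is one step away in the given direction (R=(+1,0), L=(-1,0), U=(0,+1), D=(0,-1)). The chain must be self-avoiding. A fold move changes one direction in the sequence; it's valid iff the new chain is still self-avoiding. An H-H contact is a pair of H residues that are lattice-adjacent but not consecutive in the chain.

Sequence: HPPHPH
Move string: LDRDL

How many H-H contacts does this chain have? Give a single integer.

Answer: 1

Derivation:
Positions: [(0, 0), (-1, 0), (-1, -1), (0, -1), (0, -2), (-1, -2)]
H-H contact: residue 0 @(0,0) - residue 3 @(0, -1)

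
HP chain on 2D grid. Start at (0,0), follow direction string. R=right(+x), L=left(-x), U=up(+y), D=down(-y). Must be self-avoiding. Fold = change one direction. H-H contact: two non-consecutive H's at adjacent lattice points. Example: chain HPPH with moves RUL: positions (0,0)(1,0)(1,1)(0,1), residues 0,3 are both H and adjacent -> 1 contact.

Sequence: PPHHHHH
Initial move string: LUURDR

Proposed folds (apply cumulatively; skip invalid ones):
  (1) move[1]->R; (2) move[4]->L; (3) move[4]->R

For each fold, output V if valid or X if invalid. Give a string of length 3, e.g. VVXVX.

Answer: XXV

Derivation:
Initial: LUURDR -> [(0, 0), (-1, 0), (-1, 1), (-1, 2), (0, 2), (0, 1), (1, 1)]
Fold 1: move[1]->R => LRURDR INVALID (collision), skipped
Fold 2: move[4]->L => LUURLR INVALID (collision), skipped
Fold 3: move[4]->R => LUURRR VALID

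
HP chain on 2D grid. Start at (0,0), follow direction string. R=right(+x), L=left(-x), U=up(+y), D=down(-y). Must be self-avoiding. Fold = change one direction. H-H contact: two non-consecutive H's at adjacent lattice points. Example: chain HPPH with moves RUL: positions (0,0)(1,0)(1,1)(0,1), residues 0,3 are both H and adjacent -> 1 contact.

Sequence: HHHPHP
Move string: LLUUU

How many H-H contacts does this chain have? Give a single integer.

Positions: [(0, 0), (-1, 0), (-2, 0), (-2, 1), (-2, 2), (-2, 3)]
No H-H contacts found.

Answer: 0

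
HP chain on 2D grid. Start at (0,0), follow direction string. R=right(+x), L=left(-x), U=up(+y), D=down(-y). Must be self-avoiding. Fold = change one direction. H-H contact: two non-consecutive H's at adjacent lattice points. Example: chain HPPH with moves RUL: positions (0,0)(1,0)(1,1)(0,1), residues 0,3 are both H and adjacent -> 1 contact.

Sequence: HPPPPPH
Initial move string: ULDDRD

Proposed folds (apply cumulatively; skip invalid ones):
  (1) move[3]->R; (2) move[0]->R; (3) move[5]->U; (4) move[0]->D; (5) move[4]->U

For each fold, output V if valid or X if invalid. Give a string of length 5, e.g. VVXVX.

Answer: XXXVX

Derivation:
Initial: ULDDRD -> [(0, 0), (0, 1), (-1, 1), (-1, 0), (-1, -1), (0, -1), (0, -2)]
Fold 1: move[3]->R => ULDRRD INVALID (collision), skipped
Fold 2: move[0]->R => RLDDRD INVALID (collision), skipped
Fold 3: move[5]->U => ULDDRU INVALID (collision), skipped
Fold 4: move[0]->D => DLDDRD VALID
Fold 5: move[4]->U => DLDDUD INVALID (collision), skipped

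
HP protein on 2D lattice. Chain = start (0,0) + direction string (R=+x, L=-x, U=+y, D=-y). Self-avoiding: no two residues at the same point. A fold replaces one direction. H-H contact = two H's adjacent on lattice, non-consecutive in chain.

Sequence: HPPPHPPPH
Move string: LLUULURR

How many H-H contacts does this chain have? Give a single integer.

Positions: [(0, 0), (-1, 0), (-2, 0), (-2, 1), (-2, 2), (-3, 2), (-3, 3), (-2, 3), (-1, 3)]
No H-H contacts found.

Answer: 0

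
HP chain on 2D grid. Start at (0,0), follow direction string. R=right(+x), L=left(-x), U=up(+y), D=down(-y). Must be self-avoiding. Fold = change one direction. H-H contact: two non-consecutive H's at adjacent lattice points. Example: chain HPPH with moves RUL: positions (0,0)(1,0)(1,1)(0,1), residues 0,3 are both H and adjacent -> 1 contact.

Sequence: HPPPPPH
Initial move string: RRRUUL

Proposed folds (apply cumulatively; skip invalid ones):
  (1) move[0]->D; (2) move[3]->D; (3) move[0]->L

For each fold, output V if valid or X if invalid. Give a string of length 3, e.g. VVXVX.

Initial: RRRUUL -> [(0, 0), (1, 0), (2, 0), (3, 0), (3, 1), (3, 2), (2, 2)]
Fold 1: move[0]->D => DRRUUL VALID
Fold 2: move[3]->D => DRRDUL INVALID (collision), skipped
Fold 3: move[0]->L => LRRUUL INVALID (collision), skipped

Answer: VXX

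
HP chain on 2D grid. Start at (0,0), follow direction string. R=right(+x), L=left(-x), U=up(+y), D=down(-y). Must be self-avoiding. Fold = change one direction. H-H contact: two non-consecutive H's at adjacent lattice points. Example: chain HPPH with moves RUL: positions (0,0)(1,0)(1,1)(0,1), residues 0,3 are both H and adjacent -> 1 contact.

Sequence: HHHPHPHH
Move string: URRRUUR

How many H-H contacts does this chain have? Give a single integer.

Answer: 0

Derivation:
Positions: [(0, 0), (0, 1), (1, 1), (2, 1), (3, 1), (3, 2), (3, 3), (4, 3)]
No H-H contacts found.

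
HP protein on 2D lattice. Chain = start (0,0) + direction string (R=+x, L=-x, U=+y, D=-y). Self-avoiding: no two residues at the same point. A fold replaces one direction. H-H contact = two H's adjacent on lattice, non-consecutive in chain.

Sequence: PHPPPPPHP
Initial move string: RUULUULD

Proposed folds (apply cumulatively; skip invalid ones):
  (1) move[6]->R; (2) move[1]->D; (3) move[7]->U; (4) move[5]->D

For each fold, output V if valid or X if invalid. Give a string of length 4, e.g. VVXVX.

Answer: VXVX

Derivation:
Initial: RUULUULD -> [(0, 0), (1, 0), (1, 1), (1, 2), (0, 2), (0, 3), (0, 4), (-1, 4), (-1, 3)]
Fold 1: move[6]->R => RUULUURD VALID
Fold 2: move[1]->D => RDULUURD INVALID (collision), skipped
Fold 3: move[7]->U => RUULUURU VALID
Fold 4: move[5]->D => RUULUDRU INVALID (collision), skipped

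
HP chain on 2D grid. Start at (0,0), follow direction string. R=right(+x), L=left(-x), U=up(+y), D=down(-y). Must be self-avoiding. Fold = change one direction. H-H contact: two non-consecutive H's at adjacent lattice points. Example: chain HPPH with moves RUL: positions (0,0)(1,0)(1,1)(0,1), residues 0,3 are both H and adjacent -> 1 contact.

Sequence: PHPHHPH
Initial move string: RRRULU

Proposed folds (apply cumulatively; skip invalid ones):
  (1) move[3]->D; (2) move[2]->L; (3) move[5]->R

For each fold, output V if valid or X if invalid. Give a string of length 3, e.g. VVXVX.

Initial: RRRULU -> [(0, 0), (1, 0), (2, 0), (3, 0), (3, 1), (2, 1), (2, 2)]
Fold 1: move[3]->D => RRRDLU INVALID (collision), skipped
Fold 2: move[2]->L => RRLULU INVALID (collision), skipped
Fold 3: move[5]->R => RRRULR INVALID (collision), skipped

Answer: XXX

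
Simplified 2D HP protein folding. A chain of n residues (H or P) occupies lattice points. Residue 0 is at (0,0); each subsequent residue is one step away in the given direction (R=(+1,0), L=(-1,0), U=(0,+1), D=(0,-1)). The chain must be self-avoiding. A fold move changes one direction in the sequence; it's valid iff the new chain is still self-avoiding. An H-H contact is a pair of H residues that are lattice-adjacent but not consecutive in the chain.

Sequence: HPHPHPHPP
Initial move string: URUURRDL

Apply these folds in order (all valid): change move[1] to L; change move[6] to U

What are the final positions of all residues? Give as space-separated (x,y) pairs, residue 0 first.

Answer: (0,0) (0,1) (-1,1) (-1,2) (-1,3) (0,3) (1,3) (1,4) (0,4)

Derivation:
Initial moves: URUURRDL
Fold: move[1]->L => ULUURRDL (positions: [(0, 0), (0, 1), (-1, 1), (-1, 2), (-1, 3), (0, 3), (1, 3), (1, 2), (0, 2)])
Fold: move[6]->U => ULUURRUL (positions: [(0, 0), (0, 1), (-1, 1), (-1, 2), (-1, 3), (0, 3), (1, 3), (1, 4), (0, 4)])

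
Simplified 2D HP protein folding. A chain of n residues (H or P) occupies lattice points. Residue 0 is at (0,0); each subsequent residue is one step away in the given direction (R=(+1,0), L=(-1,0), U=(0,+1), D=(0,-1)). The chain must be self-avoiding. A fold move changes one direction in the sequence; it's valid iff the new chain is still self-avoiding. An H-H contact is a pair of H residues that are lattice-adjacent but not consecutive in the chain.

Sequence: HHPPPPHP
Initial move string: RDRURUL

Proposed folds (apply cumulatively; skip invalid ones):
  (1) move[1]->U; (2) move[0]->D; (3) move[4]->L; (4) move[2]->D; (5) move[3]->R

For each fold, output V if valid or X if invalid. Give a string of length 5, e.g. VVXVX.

Initial: RDRURUL -> [(0, 0), (1, 0), (1, -1), (2, -1), (2, 0), (3, 0), (3, 1), (2, 1)]
Fold 1: move[1]->U => RURURUL VALID
Fold 2: move[0]->D => DURURUL INVALID (collision), skipped
Fold 3: move[4]->L => RURULUL VALID
Fold 4: move[2]->D => RUDULUL INVALID (collision), skipped
Fold 5: move[3]->R => RURRLUL INVALID (collision), skipped

Answer: VXVXX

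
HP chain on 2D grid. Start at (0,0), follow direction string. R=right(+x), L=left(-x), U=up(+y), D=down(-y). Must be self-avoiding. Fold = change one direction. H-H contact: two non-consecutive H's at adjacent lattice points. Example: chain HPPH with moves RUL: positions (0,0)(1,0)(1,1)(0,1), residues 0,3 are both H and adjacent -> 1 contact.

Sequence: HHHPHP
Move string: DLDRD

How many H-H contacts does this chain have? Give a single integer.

Answer: 1

Derivation:
Positions: [(0, 0), (0, -1), (-1, -1), (-1, -2), (0, -2), (0, -3)]
H-H contact: residue 1 @(0,-1) - residue 4 @(0, -2)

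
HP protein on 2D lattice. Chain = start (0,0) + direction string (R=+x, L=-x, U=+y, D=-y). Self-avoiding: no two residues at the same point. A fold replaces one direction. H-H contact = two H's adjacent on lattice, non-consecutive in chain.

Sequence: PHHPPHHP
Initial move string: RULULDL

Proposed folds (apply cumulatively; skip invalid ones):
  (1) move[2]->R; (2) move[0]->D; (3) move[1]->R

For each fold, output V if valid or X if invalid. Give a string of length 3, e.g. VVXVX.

Answer: XXX

Derivation:
Initial: RULULDL -> [(0, 0), (1, 0), (1, 1), (0, 1), (0, 2), (-1, 2), (-1, 1), (-2, 1)]
Fold 1: move[2]->R => RURULDL INVALID (collision), skipped
Fold 2: move[0]->D => DULULDL INVALID (collision), skipped
Fold 3: move[1]->R => RRLULDL INVALID (collision), skipped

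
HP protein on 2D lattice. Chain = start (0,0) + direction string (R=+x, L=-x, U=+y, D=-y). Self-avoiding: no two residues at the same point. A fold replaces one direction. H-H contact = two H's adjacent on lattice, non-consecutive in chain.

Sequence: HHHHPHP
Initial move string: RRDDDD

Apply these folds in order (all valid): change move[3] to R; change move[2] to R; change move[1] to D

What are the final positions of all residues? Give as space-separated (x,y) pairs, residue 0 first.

Answer: (0,0) (1,0) (1,-1) (2,-1) (3,-1) (3,-2) (3,-3)

Derivation:
Initial moves: RRDDDD
Fold: move[3]->R => RRDRDD (positions: [(0, 0), (1, 0), (2, 0), (2, -1), (3, -1), (3, -2), (3, -3)])
Fold: move[2]->R => RRRRDD (positions: [(0, 0), (1, 0), (2, 0), (3, 0), (4, 0), (4, -1), (4, -2)])
Fold: move[1]->D => RDRRDD (positions: [(0, 0), (1, 0), (1, -1), (2, -1), (3, -1), (3, -2), (3, -3)])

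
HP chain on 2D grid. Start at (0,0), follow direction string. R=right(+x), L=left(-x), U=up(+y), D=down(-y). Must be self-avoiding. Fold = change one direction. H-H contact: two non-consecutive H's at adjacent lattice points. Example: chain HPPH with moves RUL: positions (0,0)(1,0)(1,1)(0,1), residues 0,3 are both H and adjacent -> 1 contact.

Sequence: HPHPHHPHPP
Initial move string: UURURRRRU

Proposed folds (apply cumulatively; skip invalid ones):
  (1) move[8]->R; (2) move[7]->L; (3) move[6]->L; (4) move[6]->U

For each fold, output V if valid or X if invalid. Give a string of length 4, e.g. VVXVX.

Initial: UURURRRRU -> [(0, 0), (0, 1), (0, 2), (1, 2), (1, 3), (2, 3), (3, 3), (4, 3), (5, 3), (5, 4)]
Fold 1: move[8]->R => UURURRRRR VALID
Fold 2: move[7]->L => UURURRRLR INVALID (collision), skipped
Fold 3: move[6]->L => UURURRLRR INVALID (collision), skipped
Fold 4: move[6]->U => UURURRURR VALID

Answer: VXXV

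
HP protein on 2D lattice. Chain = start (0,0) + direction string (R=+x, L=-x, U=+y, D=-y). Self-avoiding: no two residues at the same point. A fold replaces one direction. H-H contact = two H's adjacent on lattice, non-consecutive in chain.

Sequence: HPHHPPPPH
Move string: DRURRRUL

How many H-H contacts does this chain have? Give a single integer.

Answer: 1

Derivation:
Positions: [(0, 0), (0, -1), (1, -1), (1, 0), (2, 0), (3, 0), (4, 0), (4, 1), (3, 1)]
H-H contact: residue 0 @(0,0) - residue 3 @(1, 0)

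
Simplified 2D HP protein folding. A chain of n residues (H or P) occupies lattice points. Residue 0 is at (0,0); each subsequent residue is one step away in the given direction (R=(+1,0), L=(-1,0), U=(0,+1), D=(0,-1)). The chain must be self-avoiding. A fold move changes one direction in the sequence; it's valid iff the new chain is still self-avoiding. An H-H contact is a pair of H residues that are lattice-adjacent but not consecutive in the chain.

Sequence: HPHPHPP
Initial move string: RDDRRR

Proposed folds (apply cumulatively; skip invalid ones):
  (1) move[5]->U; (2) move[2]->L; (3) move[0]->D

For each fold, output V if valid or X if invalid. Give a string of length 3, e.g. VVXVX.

Initial: RDDRRR -> [(0, 0), (1, 0), (1, -1), (1, -2), (2, -2), (3, -2), (4, -2)]
Fold 1: move[5]->U => RDDRRU VALID
Fold 2: move[2]->L => RDLRRU INVALID (collision), skipped
Fold 3: move[0]->D => DDDRRU VALID

Answer: VXV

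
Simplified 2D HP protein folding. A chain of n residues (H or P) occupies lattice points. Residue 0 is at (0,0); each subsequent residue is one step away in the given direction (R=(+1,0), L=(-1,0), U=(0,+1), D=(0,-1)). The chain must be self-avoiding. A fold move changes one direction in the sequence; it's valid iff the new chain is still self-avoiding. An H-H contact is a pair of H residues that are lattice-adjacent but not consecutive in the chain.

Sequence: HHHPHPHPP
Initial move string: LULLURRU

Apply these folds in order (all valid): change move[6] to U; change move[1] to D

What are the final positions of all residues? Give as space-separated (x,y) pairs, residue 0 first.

Initial moves: LULLURRU
Fold: move[6]->U => LULLURUU (positions: [(0, 0), (-1, 0), (-1, 1), (-2, 1), (-3, 1), (-3, 2), (-2, 2), (-2, 3), (-2, 4)])
Fold: move[1]->D => LDLLURUU (positions: [(0, 0), (-1, 0), (-1, -1), (-2, -1), (-3, -1), (-3, 0), (-2, 0), (-2, 1), (-2, 2)])

Answer: (0,0) (-1,0) (-1,-1) (-2,-1) (-3,-1) (-3,0) (-2,0) (-2,1) (-2,2)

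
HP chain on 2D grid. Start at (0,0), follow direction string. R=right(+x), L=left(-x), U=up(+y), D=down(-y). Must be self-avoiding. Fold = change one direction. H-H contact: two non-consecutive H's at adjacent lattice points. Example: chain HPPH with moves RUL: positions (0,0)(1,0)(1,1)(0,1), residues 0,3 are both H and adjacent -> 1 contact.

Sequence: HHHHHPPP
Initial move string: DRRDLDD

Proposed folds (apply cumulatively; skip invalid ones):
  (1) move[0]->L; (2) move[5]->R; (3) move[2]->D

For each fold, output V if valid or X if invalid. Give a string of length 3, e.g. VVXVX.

Answer: XXV

Derivation:
Initial: DRRDLDD -> [(0, 0), (0, -1), (1, -1), (2, -1), (2, -2), (1, -2), (1, -3), (1, -4)]
Fold 1: move[0]->L => LRRDLDD INVALID (collision), skipped
Fold 2: move[5]->R => DRRDLRD INVALID (collision), skipped
Fold 3: move[2]->D => DRDDLDD VALID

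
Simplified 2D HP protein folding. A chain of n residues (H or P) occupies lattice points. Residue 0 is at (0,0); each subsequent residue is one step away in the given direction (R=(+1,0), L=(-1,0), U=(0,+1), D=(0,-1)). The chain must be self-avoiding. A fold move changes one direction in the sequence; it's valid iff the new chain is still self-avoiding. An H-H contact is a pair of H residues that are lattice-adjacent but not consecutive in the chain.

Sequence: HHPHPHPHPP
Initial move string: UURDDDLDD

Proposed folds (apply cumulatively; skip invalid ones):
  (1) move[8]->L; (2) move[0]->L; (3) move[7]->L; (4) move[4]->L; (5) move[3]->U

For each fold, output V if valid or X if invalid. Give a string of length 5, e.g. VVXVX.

Answer: VXVXX

Derivation:
Initial: UURDDDLDD -> [(0, 0), (0, 1), (0, 2), (1, 2), (1, 1), (1, 0), (1, -1), (0, -1), (0, -2), (0, -3)]
Fold 1: move[8]->L => UURDDDLDL VALID
Fold 2: move[0]->L => LURDDDLDL INVALID (collision), skipped
Fold 3: move[7]->L => UURDDDLLL VALID
Fold 4: move[4]->L => UURDLDLLL INVALID (collision), skipped
Fold 5: move[3]->U => UURUDDLLL INVALID (collision), skipped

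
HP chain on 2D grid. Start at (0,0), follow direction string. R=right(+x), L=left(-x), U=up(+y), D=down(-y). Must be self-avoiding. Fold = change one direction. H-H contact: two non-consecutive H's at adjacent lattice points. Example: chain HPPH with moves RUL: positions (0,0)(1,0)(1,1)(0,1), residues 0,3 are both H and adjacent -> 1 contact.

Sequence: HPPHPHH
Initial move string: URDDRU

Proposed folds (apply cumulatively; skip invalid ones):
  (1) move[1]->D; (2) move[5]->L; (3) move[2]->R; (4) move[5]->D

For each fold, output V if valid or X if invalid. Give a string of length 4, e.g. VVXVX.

Answer: XXVV

Derivation:
Initial: URDDRU -> [(0, 0), (0, 1), (1, 1), (1, 0), (1, -1), (2, -1), (2, 0)]
Fold 1: move[1]->D => UDDDRU INVALID (collision), skipped
Fold 2: move[5]->L => URDDRL INVALID (collision), skipped
Fold 3: move[2]->R => URRDRU VALID
Fold 4: move[5]->D => URRDRD VALID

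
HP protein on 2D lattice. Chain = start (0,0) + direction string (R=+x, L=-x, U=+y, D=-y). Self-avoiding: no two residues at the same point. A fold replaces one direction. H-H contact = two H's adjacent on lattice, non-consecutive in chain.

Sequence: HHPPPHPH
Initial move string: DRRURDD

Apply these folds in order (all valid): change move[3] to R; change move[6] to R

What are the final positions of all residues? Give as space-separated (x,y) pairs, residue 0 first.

Answer: (0,0) (0,-1) (1,-1) (2,-1) (3,-1) (4,-1) (4,-2) (5,-2)

Derivation:
Initial moves: DRRURDD
Fold: move[3]->R => DRRRRDD (positions: [(0, 0), (0, -1), (1, -1), (2, -1), (3, -1), (4, -1), (4, -2), (4, -3)])
Fold: move[6]->R => DRRRRDR (positions: [(0, 0), (0, -1), (1, -1), (2, -1), (3, -1), (4, -1), (4, -2), (5, -2)])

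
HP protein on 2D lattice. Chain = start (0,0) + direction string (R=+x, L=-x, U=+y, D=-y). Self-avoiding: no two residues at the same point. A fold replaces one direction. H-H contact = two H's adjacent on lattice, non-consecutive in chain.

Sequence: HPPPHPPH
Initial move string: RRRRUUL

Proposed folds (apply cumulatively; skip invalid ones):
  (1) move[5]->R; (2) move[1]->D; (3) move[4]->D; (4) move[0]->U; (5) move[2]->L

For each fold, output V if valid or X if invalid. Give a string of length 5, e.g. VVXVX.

Answer: XVXXX

Derivation:
Initial: RRRRUUL -> [(0, 0), (1, 0), (2, 0), (3, 0), (4, 0), (4, 1), (4, 2), (3, 2)]
Fold 1: move[5]->R => RRRRURL INVALID (collision), skipped
Fold 2: move[1]->D => RDRRUUL VALID
Fold 3: move[4]->D => RDRRDUL INVALID (collision), skipped
Fold 4: move[0]->U => UDRRUUL INVALID (collision), skipped
Fold 5: move[2]->L => RDLRUUL INVALID (collision), skipped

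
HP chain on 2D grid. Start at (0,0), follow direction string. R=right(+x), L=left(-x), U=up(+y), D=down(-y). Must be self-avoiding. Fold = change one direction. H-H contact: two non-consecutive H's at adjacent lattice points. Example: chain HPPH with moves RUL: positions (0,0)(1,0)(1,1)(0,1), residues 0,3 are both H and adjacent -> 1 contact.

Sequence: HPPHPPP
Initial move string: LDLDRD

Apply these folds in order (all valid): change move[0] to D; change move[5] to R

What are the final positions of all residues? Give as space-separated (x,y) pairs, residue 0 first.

Answer: (0,0) (0,-1) (0,-2) (-1,-2) (-1,-3) (0,-3) (1,-3)

Derivation:
Initial moves: LDLDRD
Fold: move[0]->D => DDLDRD (positions: [(0, 0), (0, -1), (0, -2), (-1, -2), (-1, -3), (0, -3), (0, -4)])
Fold: move[5]->R => DDLDRR (positions: [(0, 0), (0, -1), (0, -2), (-1, -2), (-1, -3), (0, -3), (1, -3)])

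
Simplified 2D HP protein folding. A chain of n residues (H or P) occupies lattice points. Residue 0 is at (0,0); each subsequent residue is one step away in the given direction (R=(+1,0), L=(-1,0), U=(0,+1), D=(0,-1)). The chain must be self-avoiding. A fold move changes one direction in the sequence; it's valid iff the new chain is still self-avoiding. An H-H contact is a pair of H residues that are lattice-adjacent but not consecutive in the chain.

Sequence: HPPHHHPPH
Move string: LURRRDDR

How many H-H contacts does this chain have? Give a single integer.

Answer: 1

Derivation:
Positions: [(0, 0), (-1, 0), (-1, 1), (0, 1), (1, 1), (2, 1), (2, 0), (2, -1), (3, -1)]
H-H contact: residue 0 @(0,0) - residue 3 @(0, 1)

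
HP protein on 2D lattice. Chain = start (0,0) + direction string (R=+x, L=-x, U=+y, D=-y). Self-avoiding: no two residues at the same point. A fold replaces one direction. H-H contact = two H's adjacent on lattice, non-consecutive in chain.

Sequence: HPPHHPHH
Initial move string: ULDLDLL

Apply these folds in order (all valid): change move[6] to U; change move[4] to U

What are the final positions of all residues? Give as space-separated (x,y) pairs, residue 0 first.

Initial moves: ULDLDLL
Fold: move[6]->U => ULDLDLU (positions: [(0, 0), (0, 1), (-1, 1), (-1, 0), (-2, 0), (-2, -1), (-3, -1), (-3, 0)])
Fold: move[4]->U => ULDLULU (positions: [(0, 0), (0, 1), (-1, 1), (-1, 0), (-2, 0), (-2, 1), (-3, 1), (-3, 2)])

Answer: (0,0) (0,1) (-1,1) (-1,0) (-2,0) (-2,1) (-3,1) (-3,2)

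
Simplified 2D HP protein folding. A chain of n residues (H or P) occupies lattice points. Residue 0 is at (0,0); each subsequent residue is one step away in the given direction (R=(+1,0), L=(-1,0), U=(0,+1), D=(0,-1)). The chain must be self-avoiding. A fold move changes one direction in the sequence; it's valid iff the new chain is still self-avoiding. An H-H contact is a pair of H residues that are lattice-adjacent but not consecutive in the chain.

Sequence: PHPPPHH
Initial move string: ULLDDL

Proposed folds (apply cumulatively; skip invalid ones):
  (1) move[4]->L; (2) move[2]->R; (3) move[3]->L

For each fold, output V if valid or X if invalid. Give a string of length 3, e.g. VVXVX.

Initial: ULLDDL -> [(0, 0), (0, 1), (-1, 1), (-2, 1), (-2, 0), (-2, -1), (-3, -1)]
Fold 1: move[4]->L => ULLDLL VALID
Fold 2: move[2]->R => ULRDLL INVALID (collision), skipped
Fold 3: move[3]->L => ULLLLL VALID

Answer: VXV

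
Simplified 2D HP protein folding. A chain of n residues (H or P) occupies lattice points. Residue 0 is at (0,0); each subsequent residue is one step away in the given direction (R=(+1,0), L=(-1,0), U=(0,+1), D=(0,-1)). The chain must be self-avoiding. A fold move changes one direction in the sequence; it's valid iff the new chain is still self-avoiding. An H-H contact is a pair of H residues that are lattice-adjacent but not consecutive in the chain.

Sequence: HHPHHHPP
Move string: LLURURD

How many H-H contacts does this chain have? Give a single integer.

Answer: 1

Derivation:
Positions: [(0, 0), (-1, 0), (-2, 0), (-2, 1), (-1, 1), (-1, 2), (0, 2), (0, 1)]
H-H contact: residue 1 @(-1,0) - residue 4 @(-1, 1)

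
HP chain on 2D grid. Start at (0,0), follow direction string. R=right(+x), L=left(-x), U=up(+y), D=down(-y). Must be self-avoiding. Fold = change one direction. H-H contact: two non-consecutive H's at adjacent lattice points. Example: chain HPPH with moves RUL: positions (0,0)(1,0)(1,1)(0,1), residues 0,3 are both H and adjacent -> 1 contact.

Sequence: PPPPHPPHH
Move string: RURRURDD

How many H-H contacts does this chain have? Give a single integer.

Answer: 1

Derivation:
Positions: [(0, 0), (1, 0), (1, 1), (2, 1), (3, 1), (3, 2), (4, 2), (4, 1), (4, 0)]
H-H contact: residue 4 @(3,1) - residue 7 @(4, 1)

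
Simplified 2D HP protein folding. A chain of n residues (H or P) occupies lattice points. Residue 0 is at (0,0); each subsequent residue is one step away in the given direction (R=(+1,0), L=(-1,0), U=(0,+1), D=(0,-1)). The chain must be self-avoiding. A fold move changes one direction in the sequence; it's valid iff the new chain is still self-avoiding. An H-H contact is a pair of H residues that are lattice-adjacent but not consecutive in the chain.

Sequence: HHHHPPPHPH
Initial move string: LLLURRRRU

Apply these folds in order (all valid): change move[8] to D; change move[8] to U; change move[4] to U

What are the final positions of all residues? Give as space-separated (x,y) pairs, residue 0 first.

Answer: (0,0) (-1,0) (-2,0) (-3,0) (-3,1) (-3,2) (-2,2) (-1,2) (0,2) (0,3)

Derivation:
Initial moves: LLLURRRRU
Fold: move[8]->D => LLLURRRRD (positions: [(0, 0), (-1, 0), (-2, 0), (-3, 0), (-3, 1), (-2, 1), (-1, 1), (0, 1), (1, 1), (1, 0)])
Fold: move[8]->U => LLLURRRRU (positions: [(0, 0), (-1, 0), (-2, 0), (-3, 0), (-3, 1), (-2, 1), (-1, 1), (0, 1), (1, 1), (1, 2)])
Fold: move[4]->U => LLLUURRRU (positions: [(0, 0), (-1, 0), (-2, 0), (-3, 0), (-3, 1), (-3, 2), (-2, 2), (-1, 2), (0, 2), (0, 3)])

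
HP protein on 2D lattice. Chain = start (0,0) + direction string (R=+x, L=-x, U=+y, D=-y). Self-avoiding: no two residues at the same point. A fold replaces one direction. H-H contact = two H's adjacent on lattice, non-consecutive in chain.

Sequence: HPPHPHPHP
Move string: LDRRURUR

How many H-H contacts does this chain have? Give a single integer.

Answer: 2

Derivation:
Positions: [(0, 0), (-1, 0), (-1, -1), (0, -1), (1, -1), (1, 0), (2, 0), (2, 1), (3, 1)]
H-H contact: residue 0 @(0,0) - residue 5 @(1, 0)
H-H contact: residue 0 @(0,0) - residue 3 @(0, -1)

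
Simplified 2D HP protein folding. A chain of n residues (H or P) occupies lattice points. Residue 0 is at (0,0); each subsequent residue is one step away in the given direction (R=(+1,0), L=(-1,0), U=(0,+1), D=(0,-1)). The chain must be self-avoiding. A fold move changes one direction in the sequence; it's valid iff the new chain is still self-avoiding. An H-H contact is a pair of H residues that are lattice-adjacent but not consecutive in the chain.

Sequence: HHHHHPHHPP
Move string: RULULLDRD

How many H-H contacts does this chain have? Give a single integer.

Answer: 1

Derivation:
Positions: [(0, 0), (1, 0), (1, 1), (0, 1), (0, 2), (-1, 2), (-2, 2), (-2, 1), (-1, 1), (-1, 0)]
H-H contact: residue 0 @(0,0) - residue 3 @(0, 1)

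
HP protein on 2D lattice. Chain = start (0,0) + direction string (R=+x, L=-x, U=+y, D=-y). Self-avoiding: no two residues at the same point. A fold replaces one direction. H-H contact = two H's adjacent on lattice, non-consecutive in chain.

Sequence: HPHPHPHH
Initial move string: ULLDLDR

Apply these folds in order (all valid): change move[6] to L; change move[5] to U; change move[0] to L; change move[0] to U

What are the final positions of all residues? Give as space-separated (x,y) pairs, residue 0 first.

Answer: (0,0) (0,1) (-1,1) (-2,1) (-2,0) (-3,0) (-3,1) (-4,1)

Derivation:
Initial moves: ULLDLDR
Fold: move[6]->L => ULLDLDL (positions: [(0, 0), (0, 1), (-1, 1), (-2, 1), (-2, 0), (-3, 0), (-3, -1), (-4, -1)])
Fold: move[5]->U => ULLDLUL (positions: [(0, 0), (0, 1), (-1, 1), (-2, 1), (-2, 0), (-3, 0), (-3, 1), (-4, 1)])
Fold: move[0]->L => LLLDLUL (positions: [(0, 0), (-1, 0), (-2, 0), (-3, 0), (-3, -1), (-4, -1), (-4, 0), (-5, 0)])
Fold: move[0]->U => ULLDLUL (positions: [(0, 0), (0, 1), (-1, 1), (-2, 1), (-2, 0), (-3, 0), (-3, 1), (-4, 1)])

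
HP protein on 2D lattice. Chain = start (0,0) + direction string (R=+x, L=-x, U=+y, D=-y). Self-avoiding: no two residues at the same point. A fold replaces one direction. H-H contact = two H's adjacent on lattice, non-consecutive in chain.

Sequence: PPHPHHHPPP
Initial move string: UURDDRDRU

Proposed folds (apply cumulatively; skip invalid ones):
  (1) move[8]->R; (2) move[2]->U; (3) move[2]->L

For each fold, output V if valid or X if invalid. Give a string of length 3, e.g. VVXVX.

Initial: UURDDRDRU -> [(0, 0), (0, 1), (0, 2), (1, 2), (1, 1), (1, 0), (2, 0), (2, -1), (3, -1), (3, 0)]
Fold 1: move[8]->R => UURDDRDRR VALID
Fold 2: move[2]->U => UUUDDRDRR INVALID (collision), skipped
Fold 3: move[2]->L => UULDDRDRR INVALID (collision), skipped

Answer: VXX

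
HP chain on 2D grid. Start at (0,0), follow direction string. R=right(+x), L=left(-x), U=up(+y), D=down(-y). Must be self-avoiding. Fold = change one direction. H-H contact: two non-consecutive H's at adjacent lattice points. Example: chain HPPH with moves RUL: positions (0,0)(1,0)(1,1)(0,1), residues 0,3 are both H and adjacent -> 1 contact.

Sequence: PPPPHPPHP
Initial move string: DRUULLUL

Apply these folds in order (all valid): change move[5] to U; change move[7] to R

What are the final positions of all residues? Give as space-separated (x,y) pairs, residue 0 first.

Initial moves: DRUULLUL
Fold: move[5]->U => DRUULUUL (positions: [(0, 0), (0, -1), (1, -1), (1, 0), (1, 1), (0, 1), (0, 2), (0, 3), (-1, 3)])
Fold: move[7]->R => DRUULUUR (positions: [(0, 0), (0, -1), (1, -1), (1, 0), (1, 1), (0, 1), (0, 2), (0, 3), (1, 3)])

Answer: (0,0) (0,-1) (1,-1) (1,0) (1,1) (0,1) (0,2) (0,3) (1,3)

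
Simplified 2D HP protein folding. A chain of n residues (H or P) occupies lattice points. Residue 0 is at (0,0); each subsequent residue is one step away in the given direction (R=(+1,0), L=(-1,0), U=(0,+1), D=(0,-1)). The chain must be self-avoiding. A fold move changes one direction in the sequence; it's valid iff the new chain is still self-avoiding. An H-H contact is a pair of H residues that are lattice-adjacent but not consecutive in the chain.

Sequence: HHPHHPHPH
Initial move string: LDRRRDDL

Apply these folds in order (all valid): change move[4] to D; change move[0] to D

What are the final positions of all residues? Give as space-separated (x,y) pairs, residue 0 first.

Initial moves: LDRRRDDL
Fold: move[4]->D => LDRRDDDL (positions: [(0, 0), (-1, 0), (-1, -1), (0, -1), (1, -1), (1, -2), (1, -3), (1, -4), (0, -4)])
Fold: move[0]->D => DDRRDDDL (positions: [(0, 0), (0, -1), (0, -2), (1, -2), (2, -2), (2, -3), (2, -4), (2, -5), (1, -5)])

Answer: (0,0) (0,-1) (0,-2) (1,-2) (2,-2) (2,-3) (2,-4) (2,-5) (1,-5)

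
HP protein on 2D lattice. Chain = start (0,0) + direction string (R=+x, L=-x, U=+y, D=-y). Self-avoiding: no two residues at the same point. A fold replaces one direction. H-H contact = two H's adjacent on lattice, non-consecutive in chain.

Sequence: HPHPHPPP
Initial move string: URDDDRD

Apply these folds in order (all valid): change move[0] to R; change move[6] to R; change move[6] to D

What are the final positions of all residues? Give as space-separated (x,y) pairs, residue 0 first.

Answer: (0,0) (1,0) (2,0) (2,-1) (2,-2) (2,-3) (3,-3) (3,-4)

Derivation:
Initial moves: URDDDRD
Fold: move[0]->R => RRDDDRD (positions: [(0, 0), (1, 0), (2, 0), (2, -1), (2, -2), (2, -3), (3, -3), (3, -4)])
Fold: move[6]->R => RRDDDRR (positions: [(0, 0), (1, 0), (2, 0), (2, -1), (2, -2), (2, -3), (3, -3), (4, -3)])
Fold: move[6]->D => RRDDDRD (positions: [(0, 0), (1, 0), (2, 0), (2, -1), (2, -2), (2, -3), (3, -3), (3, -4)])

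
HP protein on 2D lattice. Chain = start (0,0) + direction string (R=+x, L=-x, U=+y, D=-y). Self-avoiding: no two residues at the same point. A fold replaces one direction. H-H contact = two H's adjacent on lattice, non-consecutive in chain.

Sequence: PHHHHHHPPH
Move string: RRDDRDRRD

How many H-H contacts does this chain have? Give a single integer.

Positions: [(0, 0), (1, 0), (2, 0), (2, -1), (2, -2), (3, -2), (3, -3), (4, -3), (5, -3), (5, -4)]
No H-H contacts found.

Answer: 0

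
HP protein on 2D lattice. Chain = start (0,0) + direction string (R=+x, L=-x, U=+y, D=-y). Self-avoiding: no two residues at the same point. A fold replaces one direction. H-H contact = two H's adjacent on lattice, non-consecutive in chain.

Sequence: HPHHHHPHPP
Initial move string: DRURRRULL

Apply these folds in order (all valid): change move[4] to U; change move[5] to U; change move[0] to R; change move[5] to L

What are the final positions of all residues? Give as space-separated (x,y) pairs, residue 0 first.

Answer: (0,0) (1,0) (2,0) (2,1) (3,1) (3,2) (2,2) (2,3) (1,3) (0,3)

Derivation:
Initial moves: DRURRRULL
Fold: move[4]->U => DRURURULL (positions: [(0, 0), (0, -1), (1, -1), (1, 0), (2, 0), (2, 1), (3, 1), (3, 2), (2, 2), (1, 2)])
Fold: move[5]->U => DRURUUULL (positions: [(0, 0), (0, -1), (1, -1), (1, 0), (2, 0), (2, 1), (2, 2), (2, 3), (1, 3), (0, 3)])
Fold: move[0]->R => RRURUUULL (positions: [(0, 0), (1, 0), (2, 0), (2, 1), (3, 1), (3, 2), (3, 3), (3, 4), (2, 4), (1, 4)])
Fold: move[5]->L => RRURULULL (positions: [(0, 0), (1, 0), (2, 0), (2, 1), (3, 1), (3, 2), (2, 2), (2, 3), (1, 3), (0, 3)])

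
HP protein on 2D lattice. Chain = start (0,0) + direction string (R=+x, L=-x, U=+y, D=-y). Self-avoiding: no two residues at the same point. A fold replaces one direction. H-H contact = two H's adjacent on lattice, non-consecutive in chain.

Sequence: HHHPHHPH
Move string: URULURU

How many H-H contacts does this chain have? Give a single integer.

Positions: [(0, 0), (0, 1), (1, 1), (1, 2), (0, 2), (0, 3), (1, 3), (1, 4)]
H-H contact: residue 1 @(0,1) - residue 4 @(0, 2)

Answer: 1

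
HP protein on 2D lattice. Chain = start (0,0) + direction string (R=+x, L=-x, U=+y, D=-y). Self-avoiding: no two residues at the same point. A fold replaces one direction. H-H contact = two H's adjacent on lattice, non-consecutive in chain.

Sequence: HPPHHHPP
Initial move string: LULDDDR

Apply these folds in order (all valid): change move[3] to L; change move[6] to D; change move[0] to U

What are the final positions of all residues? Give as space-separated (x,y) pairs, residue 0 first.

Initial moves: LULDDDR
Fold: move[3]->L => LULLDDR (positions: [(0, 0), (-1, 0), (-1, 1), (-2, 1), (-3, 1), (-3, 0), (-3, -1), (-2, -1)])
Fold: move[6]->D => LULLDDD (positions: [(0, 0), (-1, 0), (-1, 1), (-2, 1), (-3, 1), (-3, 0), (-3, -1), (-3, -2)])
Fold: move[0]->U => UULLDDD (positions: [(0, 0), (0, 1), (0, 2), (-1, 2), (-2, 2), (-2, 1), (-2, 0), (-2, -1)])

Answer: (0,0) (0,1) (0,2) (-1,2) (-2,2) (-2,1) (-2,0) (-2,-1)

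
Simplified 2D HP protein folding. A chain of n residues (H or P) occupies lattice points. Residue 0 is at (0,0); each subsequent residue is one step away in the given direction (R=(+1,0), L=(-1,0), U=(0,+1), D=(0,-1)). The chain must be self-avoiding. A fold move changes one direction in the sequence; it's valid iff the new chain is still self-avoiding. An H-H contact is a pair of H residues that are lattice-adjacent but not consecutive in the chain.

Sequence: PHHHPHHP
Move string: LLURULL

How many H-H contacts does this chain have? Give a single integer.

Positions: [(0, 0), (-1, 0), (-2, 0), (-2, 1), (-1, 1), (-1, 2), (-2, 2), (-3, 2)]
H-H contact: residue 3 @(-2,1) - residue 6 @(-2, 2)

Answer: 1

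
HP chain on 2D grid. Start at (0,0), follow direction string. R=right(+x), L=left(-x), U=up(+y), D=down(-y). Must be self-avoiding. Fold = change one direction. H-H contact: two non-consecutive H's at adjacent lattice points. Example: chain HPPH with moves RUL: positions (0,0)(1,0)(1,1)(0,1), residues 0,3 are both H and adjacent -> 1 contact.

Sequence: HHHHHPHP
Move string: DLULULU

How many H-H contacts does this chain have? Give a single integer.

Positions: [(0, 0), (0, -1), (-1, -1), (-1, 0), (-2, 0), (-2, 1), (-3, 1), (-3, 2)]
H-H contact: residue 0 @(0,0) - residue 3 @(-1, 0)

Answer: 1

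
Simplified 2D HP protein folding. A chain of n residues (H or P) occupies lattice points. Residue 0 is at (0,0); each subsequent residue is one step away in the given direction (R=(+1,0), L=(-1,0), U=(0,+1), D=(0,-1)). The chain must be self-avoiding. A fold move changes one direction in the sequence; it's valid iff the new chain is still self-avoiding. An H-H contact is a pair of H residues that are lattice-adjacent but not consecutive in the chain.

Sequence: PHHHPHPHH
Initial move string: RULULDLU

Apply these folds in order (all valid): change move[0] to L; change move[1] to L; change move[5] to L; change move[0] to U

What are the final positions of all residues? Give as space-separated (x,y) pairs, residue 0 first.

Initial moves: RULULDLU
Fold: move[0]->L => LULULDLU (positions: [(0, 0), (-1, 0), (-1, 1), (-2, 1), (-2, 2), (-3, 2), (-3, 1), (-4, 1), (-4, 2)])
Fold: move[1]->L => LLLULDLU (positions: [(0, 0), (-1, 0), (-2, 0), (-3, 0), (-3, 1), (-4, 1), (-4, 0), (-5, 0), (-5, 1)])
Fold: move[5]->L => LLLULLLU (positions: [(0, 0), (-1, 0), (-2, 0), (-3, 0), (-3, 1), (-4, 1), (-5, 1), (-6, 1), (-6, 2)])
Fold: move[0]->U => ULLULLLU (positions: [(0, 0), (0, 1), (-1, 1), (-2, 1), (-2, 2), (-3, 2), (-4, 2), (-5, 2), (-5, 3)])

Answer: (0,0) (0,1) (-1,1) (-2,1) (-2,2) (-3,2) (-4,2) (-5,2) (-5,3)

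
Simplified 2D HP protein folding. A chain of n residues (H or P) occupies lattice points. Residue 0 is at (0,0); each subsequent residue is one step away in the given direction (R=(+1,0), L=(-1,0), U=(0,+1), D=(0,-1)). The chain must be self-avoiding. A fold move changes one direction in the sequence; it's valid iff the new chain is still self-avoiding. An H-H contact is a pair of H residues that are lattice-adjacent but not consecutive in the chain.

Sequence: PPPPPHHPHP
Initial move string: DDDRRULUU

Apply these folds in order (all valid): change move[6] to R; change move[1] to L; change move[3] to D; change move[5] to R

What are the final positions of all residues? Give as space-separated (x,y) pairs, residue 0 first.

Initial moves: DDDRRULUU
Fold: move[6]->R => DDDRRURUU (positions: [(0, 0), (0, -1), (0, -2), (0, -3), (1, -3), (2, -3), (2, -2), (3, -2), (3, -1), (3, 0)])
Fold: move[1]->L => DLDRRURUU (positions: [(0, 0), (0, -1), (-1, -1), (-1, -2), (0, -2), (1, -2), (1, -1), (2, -1), (2, 0), (2, 1)])
Fold: move[3]->D => DLDDRURUU (positions: [(0, 0), (0, -1), (-1, -1), (-1, -2), (-1, -3), (0, -3), (0, -2), (1, -2), (1, -1), (1, 0)])
Fold: move[5]->R => DLDDRRRUU (positions: [(0, 0), (0, -1), (-1, -1), (-1, -2), (-1, -3), (0, -3), (1, -3), (2, -3), (2, -2), (2, -1)])

Answer: (0,0) (0,-1) (-1,-1) (-1,-2) (-1,-3) (0,-3) (1,-3) (2,-3) (2,-2) (2,-1)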